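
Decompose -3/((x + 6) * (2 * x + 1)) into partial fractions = -6/(11*(2*x + 1)) + 3/(11*(x + 6))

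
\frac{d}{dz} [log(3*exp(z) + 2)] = 3*exp(z)/(3*exp(z) + 2)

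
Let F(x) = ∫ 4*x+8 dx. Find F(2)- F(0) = 24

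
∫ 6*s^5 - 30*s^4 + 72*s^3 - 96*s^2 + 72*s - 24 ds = s^6 - 6*s^5 + 18*s^4 - 32*s^3 + 36*s^2 - 24*s + C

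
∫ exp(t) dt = exp(t) + C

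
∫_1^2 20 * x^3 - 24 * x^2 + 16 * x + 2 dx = 45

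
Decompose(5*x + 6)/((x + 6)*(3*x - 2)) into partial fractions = 7/(5*(3*x - 2)) + 6/(5*(x + 6))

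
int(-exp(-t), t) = exp(-t) + C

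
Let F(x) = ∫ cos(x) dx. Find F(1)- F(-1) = 2*sin(1)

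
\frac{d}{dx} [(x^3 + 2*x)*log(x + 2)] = (3*x^3*log(x + 2) + x^3 + 6*x^2*log(x + 2) + 2*x*log(x + 2) + 2*x + 4*log(x + 2))/(x + 2)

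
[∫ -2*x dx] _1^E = 1 - exp(2)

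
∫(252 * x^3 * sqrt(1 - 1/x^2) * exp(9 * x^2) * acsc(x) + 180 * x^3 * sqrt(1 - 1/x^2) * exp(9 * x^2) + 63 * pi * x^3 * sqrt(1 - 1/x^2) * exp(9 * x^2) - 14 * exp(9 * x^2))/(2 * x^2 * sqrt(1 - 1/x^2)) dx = (28*acsc(x) + 20 + 7*pi)*exp(9*x^2)/4 + C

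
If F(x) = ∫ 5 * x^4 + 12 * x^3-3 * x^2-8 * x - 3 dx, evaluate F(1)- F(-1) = -6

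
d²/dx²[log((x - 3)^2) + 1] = -2/(x^2 - 6*x + 9)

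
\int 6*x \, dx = 3*x^2 + C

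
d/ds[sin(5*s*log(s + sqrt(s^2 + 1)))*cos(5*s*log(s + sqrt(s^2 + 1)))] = 5*(s^2*log(s + sqrt(s^2 + 1)) + s^2 + s*sqrt(s^2 + 1)*log(s + sqrt(s^2 + 1)) + s*sqrt(s^2 + 1) + log(s + sqrt(s^2 + 1)))*cos(10*s*log(s + sqrt(s^2 + 1)))/(s^2 + s*sqrt(s^2 + 1) + 1)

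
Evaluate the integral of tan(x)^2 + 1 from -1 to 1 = 2*tan(1)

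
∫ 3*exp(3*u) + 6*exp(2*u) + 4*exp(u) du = (exp(u) + 1)^3 + exp(u) + C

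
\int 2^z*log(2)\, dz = 2^z + C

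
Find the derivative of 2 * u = 2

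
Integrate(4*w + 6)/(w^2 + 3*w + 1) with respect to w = 2*log(w^2 + 3*w + 1) + C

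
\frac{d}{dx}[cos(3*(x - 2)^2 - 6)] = 6*(2 - x)*sin(3*(x^2 - 4*x + 2))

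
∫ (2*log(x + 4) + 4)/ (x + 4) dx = (log(x + 4) + 2)^2 + C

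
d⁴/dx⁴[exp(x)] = exp(x)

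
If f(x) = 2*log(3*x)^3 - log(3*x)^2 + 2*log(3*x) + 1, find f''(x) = (-6*log(x)^2 - 12*log(3)*log(x) + 14*log(x) - 6*log(3)^2 - 4 + 14*log(3))/x^2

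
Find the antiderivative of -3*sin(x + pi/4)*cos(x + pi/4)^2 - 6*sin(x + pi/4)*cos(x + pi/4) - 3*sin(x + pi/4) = (cos(x + pi/4) + 1)^3 + C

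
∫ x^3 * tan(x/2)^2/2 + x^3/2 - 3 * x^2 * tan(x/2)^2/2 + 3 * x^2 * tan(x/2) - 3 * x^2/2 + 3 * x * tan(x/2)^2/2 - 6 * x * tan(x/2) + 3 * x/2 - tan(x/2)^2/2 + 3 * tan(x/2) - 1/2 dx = (x - 1)^3*tan(x/2) + C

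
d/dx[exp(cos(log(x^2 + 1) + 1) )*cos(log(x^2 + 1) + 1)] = (-2*x*exp(cos(log(x^2 + 1) + 1))*sin(log(x^2 + 1) + 1)*cos(log(x^2 + 1) + 1) - 2*x*exp(cos(log(x^2 + 1) + 1))*sin(log(x^2 + 1) + 1))/(x^2 + 1)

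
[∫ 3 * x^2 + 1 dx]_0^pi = pi + pi^3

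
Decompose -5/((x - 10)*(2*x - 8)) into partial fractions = 5/(12*(x - 4)) - 5/(12*(x - 10))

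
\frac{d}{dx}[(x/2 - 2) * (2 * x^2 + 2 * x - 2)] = 3*x^2 - 6*x - 5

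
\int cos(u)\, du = sin(u) + C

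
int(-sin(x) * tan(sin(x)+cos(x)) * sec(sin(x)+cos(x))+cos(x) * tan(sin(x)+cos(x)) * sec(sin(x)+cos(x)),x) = sec(sin(x) + cos(x)) + C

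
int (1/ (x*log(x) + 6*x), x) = log(log(x) + 6) + C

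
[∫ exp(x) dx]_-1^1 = E - exp(-1)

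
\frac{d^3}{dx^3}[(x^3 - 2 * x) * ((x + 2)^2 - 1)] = 60*x^2 + 96*x + 6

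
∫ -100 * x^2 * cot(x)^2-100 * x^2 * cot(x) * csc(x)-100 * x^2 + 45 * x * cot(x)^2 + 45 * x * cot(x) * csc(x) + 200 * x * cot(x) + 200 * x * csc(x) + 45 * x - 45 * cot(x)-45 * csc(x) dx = 5*x*(20*x - 9)*(cot(x) + csc(x)) + C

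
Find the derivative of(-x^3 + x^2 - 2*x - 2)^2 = 6*x^5 - 10*x^4 + 20*x^3 + 8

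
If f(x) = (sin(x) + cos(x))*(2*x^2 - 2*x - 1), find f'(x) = 2*sqrt(2)*x^2*cos(x + pi/4) + 6*x*sin(x) + 2*x*cos(x) - sin(x) - 3*cos(x)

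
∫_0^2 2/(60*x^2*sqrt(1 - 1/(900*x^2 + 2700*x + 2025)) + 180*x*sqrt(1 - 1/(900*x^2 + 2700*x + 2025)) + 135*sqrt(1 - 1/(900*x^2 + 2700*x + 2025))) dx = -asec(45) + asec(105)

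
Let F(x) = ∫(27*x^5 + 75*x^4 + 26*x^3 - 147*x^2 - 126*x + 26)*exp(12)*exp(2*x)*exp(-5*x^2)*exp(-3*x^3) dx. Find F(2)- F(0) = -12*exp(12) - 28*exp(-28)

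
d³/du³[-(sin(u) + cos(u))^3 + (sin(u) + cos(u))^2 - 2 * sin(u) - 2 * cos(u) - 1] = 27*sqrt(2)*sin(3*u + pi/4)/2 - 8*cos(2*u) + 7*sqrt(2)*cos(u + pi/4)/2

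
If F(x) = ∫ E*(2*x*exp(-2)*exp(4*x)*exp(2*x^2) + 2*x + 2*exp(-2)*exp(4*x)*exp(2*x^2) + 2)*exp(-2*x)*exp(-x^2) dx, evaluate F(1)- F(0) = -exp(-1) - exp(-2) + E + exp(2)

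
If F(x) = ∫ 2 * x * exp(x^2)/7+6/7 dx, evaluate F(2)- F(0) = 11/7 + exp(4)/7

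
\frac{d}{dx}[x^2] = 2*x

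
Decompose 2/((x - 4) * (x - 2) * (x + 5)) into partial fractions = 2/(63*(x + 5)) - 1/(7*(x - 2)) + 1/(9*(x - 4))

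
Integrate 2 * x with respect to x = x^2 + C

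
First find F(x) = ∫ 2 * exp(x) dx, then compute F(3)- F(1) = -2*E + 2*exp(3)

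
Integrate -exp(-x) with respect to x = exp(-x) + C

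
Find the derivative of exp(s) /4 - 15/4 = exp(s)/4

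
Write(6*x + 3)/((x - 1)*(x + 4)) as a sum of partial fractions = 21/(5*(x + 4)) + 9/(5*(x - 1))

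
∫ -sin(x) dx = cos(x) + C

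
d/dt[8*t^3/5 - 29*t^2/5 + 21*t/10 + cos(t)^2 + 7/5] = 24*t^2/5 - 58*t/5 - sin(2*t) + 21/10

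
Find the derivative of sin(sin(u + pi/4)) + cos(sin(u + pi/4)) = -sin(sin(u + pi/4))*cos(u + pi/4) + cos(u + pi/4)*cos(sin(u + pi/4))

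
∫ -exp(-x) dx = exp(-x) + C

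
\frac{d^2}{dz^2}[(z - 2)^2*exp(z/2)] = z^2*exp(z/2)/4 + z*exp(z/2) - exp(z/2)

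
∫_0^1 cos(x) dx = sin(1)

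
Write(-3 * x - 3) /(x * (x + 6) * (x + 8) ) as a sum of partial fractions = 21/(16*(x + 8)) - 5/(4*(x + 6)) - 1/(16*x)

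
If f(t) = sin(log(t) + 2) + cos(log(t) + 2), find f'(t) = sqrt(2)*cos(log(t) + pi/4 + 2)/t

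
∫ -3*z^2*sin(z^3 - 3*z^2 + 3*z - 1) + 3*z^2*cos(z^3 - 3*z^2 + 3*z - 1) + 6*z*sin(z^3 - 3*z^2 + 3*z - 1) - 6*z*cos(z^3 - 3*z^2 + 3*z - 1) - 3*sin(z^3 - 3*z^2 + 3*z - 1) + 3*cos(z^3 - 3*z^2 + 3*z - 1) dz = sin((z - 1)^3) + cos((z - 1)^3) + C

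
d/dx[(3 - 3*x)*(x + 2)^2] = -9*x^2 - 18*x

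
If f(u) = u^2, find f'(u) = 2*u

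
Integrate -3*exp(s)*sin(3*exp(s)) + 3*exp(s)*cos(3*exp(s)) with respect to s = sqrt(2)*sin(3*exp(s) + pi/4) + C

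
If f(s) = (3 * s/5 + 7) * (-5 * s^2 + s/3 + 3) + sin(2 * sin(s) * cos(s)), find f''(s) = -18*s - 4*(1 - cos(2*s))^2*sin(sin(2*s)) + 2*sin(2*s - sin(2*s)) - 6*sin(2*s + sin(2*s)) + 4*sin(sin(2*s)) - 348/5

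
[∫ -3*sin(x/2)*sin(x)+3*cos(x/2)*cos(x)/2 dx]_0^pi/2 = 0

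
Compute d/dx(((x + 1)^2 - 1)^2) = 4*x^3 + 12*x^2 + 8*x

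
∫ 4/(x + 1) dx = 4*log(x + 1) + C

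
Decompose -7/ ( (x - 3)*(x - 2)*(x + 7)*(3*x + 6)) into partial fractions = 7/(1350*(x + 7)) - 7/(300*(x + 2)) + 7/(108*(x - 2)) - 7/(150*(x - 3))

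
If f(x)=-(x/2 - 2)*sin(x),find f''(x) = x*sin(x)/2 - 2*sin(x) - cos(x)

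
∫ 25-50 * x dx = -25*x^2 + 25*x + C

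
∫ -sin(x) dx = cos(x) + C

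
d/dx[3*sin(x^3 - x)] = 3*(3*x^2 - 1)*cos(x*(x^2 - 1))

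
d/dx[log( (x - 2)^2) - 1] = 2/(x - 2)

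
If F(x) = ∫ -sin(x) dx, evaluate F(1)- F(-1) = 0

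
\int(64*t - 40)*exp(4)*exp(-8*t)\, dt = (4 - 8*t)*exp(4 - 8*t) + C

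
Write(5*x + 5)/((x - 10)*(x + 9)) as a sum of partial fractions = 40/(19*(x + 9)) + 55/(19*(x - 10))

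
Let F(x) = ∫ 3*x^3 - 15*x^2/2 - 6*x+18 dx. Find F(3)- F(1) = 7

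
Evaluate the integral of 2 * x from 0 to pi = pi^2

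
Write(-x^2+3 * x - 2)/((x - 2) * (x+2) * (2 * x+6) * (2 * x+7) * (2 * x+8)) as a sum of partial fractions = 3/(2*x + 7) - 5/(8*(x + 4)) - 1/(x + 3) + 1/(8*(x + 2))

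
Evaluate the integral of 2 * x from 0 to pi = pi^2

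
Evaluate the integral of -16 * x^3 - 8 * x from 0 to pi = -4*pi*(pi + pi^3)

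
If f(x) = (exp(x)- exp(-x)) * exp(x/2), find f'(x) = (3*exp(5*x/2) + exp(x/2))*exp(-x)/2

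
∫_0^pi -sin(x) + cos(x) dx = -2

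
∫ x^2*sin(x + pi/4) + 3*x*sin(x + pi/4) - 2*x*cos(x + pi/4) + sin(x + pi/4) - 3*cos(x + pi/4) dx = (-x^2 - 3*x - 1)*cos(x + pi/4) + C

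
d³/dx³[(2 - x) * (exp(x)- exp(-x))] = (-x*exp(2*x) - x - exp(2*x) + 5)*exp(-x)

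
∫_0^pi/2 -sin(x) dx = -1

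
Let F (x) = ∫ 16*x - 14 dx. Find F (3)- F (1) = 36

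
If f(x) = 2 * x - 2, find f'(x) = 2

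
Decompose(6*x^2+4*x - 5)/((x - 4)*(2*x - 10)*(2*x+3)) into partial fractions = 5/(143*(2*x + 3)) - 107/(22*(x - 4)) + 165/(26*(x - 5))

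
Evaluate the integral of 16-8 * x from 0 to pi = 16 - 4*(-2 + pi)^2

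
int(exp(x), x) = exp(x) + C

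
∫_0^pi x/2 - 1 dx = -1 + (-2 + pi)^2/4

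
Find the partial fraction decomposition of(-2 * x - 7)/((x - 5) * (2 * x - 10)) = -1/(x - 5) - 17/(2*(x - 5)^2)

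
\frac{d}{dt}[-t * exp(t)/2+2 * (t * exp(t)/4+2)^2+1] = t^2*exp(2*t)/4 + t*exp(2*t)/4 + 3*t*exp(t)/2 + 3*exp(t)/2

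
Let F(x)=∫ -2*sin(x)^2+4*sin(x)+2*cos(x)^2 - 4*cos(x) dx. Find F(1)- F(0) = -1 + (-2 + cos(1) + sin(1))^2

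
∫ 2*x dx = x^2 + C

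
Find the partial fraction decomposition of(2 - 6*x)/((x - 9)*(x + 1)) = -4/(5*(x + 1)) - 26/(5*(x - 9))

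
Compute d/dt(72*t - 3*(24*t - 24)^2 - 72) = 3528 - 3456*t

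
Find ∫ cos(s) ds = sin(s) + C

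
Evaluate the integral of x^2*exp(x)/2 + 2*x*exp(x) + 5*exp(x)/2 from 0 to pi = -3/2 + (2 + (1 + pi)^2)*exp(pi)/2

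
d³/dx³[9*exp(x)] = 9*exp(x)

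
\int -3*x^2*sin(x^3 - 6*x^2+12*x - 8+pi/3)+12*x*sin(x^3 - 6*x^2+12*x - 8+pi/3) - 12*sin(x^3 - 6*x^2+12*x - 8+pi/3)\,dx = cos((x - 2)^3 + pi/3) + C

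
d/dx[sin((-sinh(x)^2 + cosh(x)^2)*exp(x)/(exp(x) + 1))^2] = -exp(x)*sin(2*(sinh(x)^2 - cosh(x)^2)*exp(x)/(exp(x) + 1))/(exp(2*x) + 2*exp(x) + 1)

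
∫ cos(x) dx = sin(x) + C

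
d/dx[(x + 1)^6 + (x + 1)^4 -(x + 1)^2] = 6*x^5 + 30*x^4 + 64*x^3 + 72*x^2 + 40*x + 8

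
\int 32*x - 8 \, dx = 16*x^2 - 8*x + C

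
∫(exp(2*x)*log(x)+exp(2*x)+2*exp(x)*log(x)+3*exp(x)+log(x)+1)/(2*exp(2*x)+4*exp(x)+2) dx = ((x*log(x) + 4)*(exp(x) + 1) + exp(x))/(2*(exp(x) + 1)) + C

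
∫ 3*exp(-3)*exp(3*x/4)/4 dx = exp(3*x/4 - 3) + C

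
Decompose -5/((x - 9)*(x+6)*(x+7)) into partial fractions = -5/(16*(x + 7)) + 1/(3*(x + 6)) - 1/(48*(x - 9))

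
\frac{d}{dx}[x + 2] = 1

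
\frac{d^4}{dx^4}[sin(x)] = sin(x)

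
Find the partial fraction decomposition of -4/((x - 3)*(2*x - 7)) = -8/(2*x - 7) + 4/(x - 3)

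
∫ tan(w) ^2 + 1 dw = tan(w) + C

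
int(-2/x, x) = -2*log(x) + C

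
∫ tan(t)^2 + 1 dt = tan(t) + C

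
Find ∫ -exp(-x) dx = exp(-x) + C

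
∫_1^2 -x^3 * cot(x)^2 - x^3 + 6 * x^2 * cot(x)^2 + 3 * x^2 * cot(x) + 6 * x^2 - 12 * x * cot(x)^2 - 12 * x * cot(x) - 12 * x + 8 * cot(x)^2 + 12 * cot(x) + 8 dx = cot(1)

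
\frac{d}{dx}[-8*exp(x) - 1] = -8*exp(x)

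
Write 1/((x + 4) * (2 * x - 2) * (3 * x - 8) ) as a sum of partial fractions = 9/(200*(3*x - 8)) + 1/(200*(x + 4)) - 1/(50*(x - 1))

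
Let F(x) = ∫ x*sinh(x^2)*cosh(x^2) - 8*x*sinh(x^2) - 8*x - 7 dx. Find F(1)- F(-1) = -14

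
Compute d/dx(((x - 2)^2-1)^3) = 6*x^5 - 60*x^4 + 228*x^3 - 408*x^2 + 342*x - 108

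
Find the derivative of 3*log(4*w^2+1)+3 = 24*w/(4*w^2 + 1)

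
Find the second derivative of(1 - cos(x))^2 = 2*cos(x) - 2*cos(2*x)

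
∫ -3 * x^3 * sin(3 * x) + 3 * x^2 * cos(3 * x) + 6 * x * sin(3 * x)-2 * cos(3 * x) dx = x*(x^2 - 2)*cos(3*x) + C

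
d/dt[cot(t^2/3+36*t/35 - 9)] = -2*(35*t + 54)/(105*sin(t^2/3 + 36*t/35 - 9)^2)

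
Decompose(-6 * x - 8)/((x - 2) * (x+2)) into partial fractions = -1/(x + 2) - 5/(x - 2)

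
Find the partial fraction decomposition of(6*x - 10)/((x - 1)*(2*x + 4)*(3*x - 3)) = -11/(27*(x + 2)) + 11/(27*(x - 1)) - 2/(9*(x - 1)^2)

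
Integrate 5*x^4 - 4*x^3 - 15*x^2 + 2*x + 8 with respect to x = x^5 - x^4 - 5*x^3 + x^2 + 8*x + C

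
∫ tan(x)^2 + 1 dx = tan(x) + C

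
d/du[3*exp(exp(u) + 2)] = 3*exp(u + exp(u) + 2)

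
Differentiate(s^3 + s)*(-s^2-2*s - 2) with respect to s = -5*s^4 - 8*s^3 - 9*s^2 - 4*s - 2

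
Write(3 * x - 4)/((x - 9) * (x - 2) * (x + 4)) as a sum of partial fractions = -8/(39*(x + 4)) - 1/(21*(x - 2)) + 23/(91*(x - 9))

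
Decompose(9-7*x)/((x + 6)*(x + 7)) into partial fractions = -58/(x + 7) + 51/(x + 6)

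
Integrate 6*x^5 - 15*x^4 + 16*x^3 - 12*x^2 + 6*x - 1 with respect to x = x^6 - 3*x^5 + 4*x^4 - 4*x^3 + 3*x^2 - x + C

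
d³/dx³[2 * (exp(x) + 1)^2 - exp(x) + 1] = 16*exp(2*x) + 3*exp(x)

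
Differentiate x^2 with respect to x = 2*x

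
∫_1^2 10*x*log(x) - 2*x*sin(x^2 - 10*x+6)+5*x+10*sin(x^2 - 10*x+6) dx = cos(10) - cos(3) + 20*log(2)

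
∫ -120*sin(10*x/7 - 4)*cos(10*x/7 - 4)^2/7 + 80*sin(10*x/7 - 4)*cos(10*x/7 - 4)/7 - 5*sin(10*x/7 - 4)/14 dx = (16*cos(10*x/7 - 4)^2 - 16*cos(10*x/7 - 4) + 1)*cos(10*x/7 - 4)/4 + C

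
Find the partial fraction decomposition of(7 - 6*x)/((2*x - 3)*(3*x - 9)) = 4/(9*(2*x - 3)) - 11/(9*(x - 3))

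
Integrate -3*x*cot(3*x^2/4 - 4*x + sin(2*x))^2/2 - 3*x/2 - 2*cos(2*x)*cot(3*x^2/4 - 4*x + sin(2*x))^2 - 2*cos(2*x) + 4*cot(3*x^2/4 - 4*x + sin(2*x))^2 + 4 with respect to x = cot(3*x^2/4 - 4*x + sin(2*x)) + C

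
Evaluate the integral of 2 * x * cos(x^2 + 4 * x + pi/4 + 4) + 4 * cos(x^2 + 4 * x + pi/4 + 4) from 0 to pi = sin(pi/4 + 4 + pi^2) - sin(pi/4 + 4)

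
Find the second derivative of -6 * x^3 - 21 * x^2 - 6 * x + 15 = -36*x - 42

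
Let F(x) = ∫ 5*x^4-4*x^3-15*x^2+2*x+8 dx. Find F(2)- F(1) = -8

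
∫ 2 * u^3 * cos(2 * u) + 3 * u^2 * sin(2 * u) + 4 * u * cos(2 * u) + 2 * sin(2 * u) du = u*(u^2 + 2)*sin(2*u) + C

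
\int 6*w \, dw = 3*w^2 + C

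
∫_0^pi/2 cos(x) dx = 1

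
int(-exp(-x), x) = exp(-x) + C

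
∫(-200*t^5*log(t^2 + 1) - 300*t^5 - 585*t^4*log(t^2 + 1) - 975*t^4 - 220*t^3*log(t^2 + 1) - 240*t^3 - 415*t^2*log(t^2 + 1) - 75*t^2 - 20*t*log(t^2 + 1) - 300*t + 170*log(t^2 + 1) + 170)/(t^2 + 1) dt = -5*(2*t + 7)*(log(t^2 + 1) + 1)*(5*t^3 + 2*t^2 - 6*t + 4) + C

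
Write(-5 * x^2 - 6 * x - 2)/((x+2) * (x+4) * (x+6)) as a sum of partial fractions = -73/(4*(x + 6)) + 29/(2*(x + 4)) - 5/(4*(x + 2))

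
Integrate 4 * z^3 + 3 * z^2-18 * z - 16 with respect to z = z^4 + z^3 - 9*z^2 - 16*z + C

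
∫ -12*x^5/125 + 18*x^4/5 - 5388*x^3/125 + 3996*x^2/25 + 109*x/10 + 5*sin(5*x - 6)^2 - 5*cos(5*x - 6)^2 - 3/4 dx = -2*x^6/125 + 18*x^5/25 - 1347*x^4/125 + 1332*x^3/25 + 109*x^2/20 - 3*x/4 - sin(10*x - 12)/2 + C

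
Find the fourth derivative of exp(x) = exp(x)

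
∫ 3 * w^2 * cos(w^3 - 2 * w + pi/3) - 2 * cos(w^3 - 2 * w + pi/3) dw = sin(w^3 - 2*w + pi/3) + C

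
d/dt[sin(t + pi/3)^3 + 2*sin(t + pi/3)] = 3*sin(t + pi/3)^2*cos(t + pi/3) + 2*cos(t + pi/3)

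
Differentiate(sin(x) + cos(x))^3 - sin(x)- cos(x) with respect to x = sqrt(2)*(3*sin(3*x + pi/4) + cos(x + pi/4))/2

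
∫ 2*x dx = x^2 + C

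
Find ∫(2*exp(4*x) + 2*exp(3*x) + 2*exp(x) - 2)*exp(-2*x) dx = ((exp(x) + 1)*exp(x) - 1)^2*exp(-2*x) + C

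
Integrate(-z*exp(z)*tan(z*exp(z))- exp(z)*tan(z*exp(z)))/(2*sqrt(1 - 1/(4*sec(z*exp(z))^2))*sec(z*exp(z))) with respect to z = acsc(2*sec(z*exp(z))) + C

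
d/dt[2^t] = 2^t*log(2)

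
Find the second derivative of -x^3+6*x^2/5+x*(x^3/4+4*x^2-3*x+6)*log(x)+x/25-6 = (60*x^3*log(x) + 35*x^3 + 480*x^2*log(x) + 280*x^2 - 120*x*log(x) - 132*x + 120)/(20*x)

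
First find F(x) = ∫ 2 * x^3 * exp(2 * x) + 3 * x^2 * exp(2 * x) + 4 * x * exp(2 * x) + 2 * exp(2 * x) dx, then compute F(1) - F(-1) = 3*exp(-2) + 3*exp(2)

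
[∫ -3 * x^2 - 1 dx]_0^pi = -pi^3 - pi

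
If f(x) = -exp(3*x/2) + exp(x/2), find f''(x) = -9*exp(3*x/2)/4 + exp(x/2)/4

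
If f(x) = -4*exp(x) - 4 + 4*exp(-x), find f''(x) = (4 - 4*exp(2*x))*exp(-x)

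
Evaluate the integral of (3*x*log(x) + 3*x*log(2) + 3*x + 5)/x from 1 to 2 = 14*log(2)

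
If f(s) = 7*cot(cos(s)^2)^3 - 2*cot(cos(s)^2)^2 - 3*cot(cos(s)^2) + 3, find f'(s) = 42*sin(s)*cos(s)*cot(cos(s)^2)^4 - 8*sin(s)*cos(s)*cot(cos(s)^2)^3 + 36*sin(s)*cos(s)*cot(cos(s)^2)^2 - 8*sin(s)*cos(s)*cot(cos(s)^2) - 6*sin(s)*cos(s)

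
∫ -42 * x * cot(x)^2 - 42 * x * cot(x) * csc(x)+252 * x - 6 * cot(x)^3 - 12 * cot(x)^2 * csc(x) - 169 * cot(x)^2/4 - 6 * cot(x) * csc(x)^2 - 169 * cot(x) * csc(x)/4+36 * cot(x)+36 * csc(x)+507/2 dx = 7*x/4 + 3*(7*x + cot(x) + csc(x) + 7)^2 + cot(x)/4 + csc(x)/4 + C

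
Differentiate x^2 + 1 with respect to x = 2*x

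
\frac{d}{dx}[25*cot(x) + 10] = -25/sin(x)^2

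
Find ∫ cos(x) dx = sin(x) + C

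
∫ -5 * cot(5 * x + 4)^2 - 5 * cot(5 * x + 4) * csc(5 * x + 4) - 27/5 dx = -2*x/5 + cot(5*x + 4) + csc(5*x + 4) + C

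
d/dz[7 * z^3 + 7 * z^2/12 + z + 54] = 21*z^2 + 7*z/6 + 1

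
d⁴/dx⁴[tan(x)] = 24*tan(x)^5 + 40*tan(x)^3 + 16*tan(x)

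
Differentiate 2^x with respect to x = 2^x*log(2)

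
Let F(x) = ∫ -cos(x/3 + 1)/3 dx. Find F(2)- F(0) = -sin(5/3) + sin(1)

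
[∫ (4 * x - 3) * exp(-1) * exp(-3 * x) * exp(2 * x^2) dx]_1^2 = E - exp(-2)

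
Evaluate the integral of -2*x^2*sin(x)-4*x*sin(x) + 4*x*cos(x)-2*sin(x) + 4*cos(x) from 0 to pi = -2*(1 + pi)^2 - 2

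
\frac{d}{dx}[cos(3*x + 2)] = -3*sin(3*x + 2)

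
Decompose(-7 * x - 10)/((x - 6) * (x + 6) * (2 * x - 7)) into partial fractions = 138/(95*(2*x - 7)) + 8/(57*(x + 6)) - 13/(15*(x - 6))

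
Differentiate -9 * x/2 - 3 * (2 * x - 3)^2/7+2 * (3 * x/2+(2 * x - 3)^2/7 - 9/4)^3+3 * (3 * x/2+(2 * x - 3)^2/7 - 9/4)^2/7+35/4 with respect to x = 768*x^5/343 - 720*x^4/343 - 312*x^3/49 + 5319*x^2/1372 + 2073*x/1372 - 2061/5488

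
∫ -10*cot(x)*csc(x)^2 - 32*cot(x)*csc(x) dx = (5*csc(x) + 32)*csc(x) + C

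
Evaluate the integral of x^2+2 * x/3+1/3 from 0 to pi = pi/3 + pi^2/3 + pi^3/3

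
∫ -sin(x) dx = cos(x) + C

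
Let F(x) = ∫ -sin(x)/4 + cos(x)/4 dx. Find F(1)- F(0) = -1/4 + cos(1)/4 + sin(1)/4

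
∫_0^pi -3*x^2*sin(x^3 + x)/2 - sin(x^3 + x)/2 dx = -1/2 - cos(pi^3)/2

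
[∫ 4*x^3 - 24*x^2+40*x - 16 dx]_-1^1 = -48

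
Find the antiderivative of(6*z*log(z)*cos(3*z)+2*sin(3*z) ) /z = 2*log(z)*sin(3*z) + C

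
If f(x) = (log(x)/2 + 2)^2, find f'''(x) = (2*log(x) + 5)/(2*x^3)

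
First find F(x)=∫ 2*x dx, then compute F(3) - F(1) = 8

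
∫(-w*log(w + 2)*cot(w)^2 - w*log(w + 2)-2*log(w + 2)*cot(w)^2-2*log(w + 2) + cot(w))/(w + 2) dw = log(w + 2)*cot(w) + C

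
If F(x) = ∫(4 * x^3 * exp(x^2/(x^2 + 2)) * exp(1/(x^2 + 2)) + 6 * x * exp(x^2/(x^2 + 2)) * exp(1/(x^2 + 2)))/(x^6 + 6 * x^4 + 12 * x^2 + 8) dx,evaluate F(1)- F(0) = -exp(1/2)/2 + 2*exp(2/3)/3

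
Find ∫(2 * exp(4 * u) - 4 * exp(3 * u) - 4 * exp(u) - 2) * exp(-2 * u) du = (-exp(2*u) + 2*exp(u) + 1)^2*exp(-2*u) + C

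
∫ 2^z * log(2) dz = 2^z + C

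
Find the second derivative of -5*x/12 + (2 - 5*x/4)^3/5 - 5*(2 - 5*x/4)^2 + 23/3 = -75*x/32 - 95/8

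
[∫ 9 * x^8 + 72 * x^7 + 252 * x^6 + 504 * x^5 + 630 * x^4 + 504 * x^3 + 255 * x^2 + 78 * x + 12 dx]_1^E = -520 + (1 + E)^3 + (1 + E)^9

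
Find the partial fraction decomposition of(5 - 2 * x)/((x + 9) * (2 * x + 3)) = 16/(15*(2*x + 3)) - 23/(15*(x + 9))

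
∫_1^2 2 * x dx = 3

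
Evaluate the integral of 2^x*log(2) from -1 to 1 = 3/2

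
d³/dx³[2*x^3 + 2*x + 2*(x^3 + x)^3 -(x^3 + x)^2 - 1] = 1008*x^6 + 1260*x^4 - 120*x^3 + 360*x^2 - 48*x + 24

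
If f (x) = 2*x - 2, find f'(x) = 2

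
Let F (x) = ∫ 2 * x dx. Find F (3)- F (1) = 8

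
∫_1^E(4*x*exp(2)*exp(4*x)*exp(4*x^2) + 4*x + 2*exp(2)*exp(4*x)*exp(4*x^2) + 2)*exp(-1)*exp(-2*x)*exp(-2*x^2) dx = -exp(5) - exp(-2*exp(2) - 2*E - 1) + exp(-5) + exp(1 + 2*E + 2*exp(2))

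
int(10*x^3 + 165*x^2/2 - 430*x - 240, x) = 5*x^4/2 + 55*x^3/2 - 215*x^2 - 240*x + C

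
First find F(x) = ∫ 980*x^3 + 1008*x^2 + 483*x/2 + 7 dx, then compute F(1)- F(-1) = 686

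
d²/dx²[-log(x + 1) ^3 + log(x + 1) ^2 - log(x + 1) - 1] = (3*log(x + 1)^2 - 8*log(x + 1) + 3)/(x^2 + 2*x + 1)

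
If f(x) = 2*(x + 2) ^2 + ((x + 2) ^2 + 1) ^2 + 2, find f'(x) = 4*x^3 + 24*x^2 + 56*x + 48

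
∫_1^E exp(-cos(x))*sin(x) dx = -exp(-cos(1)) + exp(-cos(E))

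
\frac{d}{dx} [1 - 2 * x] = -2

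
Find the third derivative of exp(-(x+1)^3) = (-27*x^6 - 162*x^5 - 405*x^4 - 486*x^3 - 243*x^2 + 21)*exp(-x^3 - 3*x^2 - 3*x - 1)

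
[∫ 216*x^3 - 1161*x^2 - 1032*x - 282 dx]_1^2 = -3729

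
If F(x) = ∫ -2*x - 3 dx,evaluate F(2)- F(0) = -10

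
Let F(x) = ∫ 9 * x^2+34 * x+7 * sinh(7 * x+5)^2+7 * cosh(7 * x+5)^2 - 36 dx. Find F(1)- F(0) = -sinh(10)/2 - 16 + sinh(12)*cosh(12)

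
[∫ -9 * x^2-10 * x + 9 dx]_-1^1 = 12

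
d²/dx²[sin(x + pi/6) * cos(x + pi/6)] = -2*sin(2*x + pi/3)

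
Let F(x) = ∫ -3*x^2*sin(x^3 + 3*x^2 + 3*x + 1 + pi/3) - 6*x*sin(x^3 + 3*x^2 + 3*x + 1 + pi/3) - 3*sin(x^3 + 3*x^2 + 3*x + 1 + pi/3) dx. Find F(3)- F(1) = cos(pi/3 + 64) - cos(pi/3 + 8)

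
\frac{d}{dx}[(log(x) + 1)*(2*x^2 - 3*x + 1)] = (4*x^2*log(x) + 6*x^2 - 3*x*log(x) - 6*x + 1)/x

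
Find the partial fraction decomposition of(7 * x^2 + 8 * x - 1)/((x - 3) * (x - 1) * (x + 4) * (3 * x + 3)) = -79/(315*(x + 4)) - 1/(36*(x + 1)) - 7/(30*(x - 1)) + 43/(84*(x - 3))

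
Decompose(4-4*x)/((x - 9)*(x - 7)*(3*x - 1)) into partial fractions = 3/(65*(3*x - 1)) + 3/(5*(x - 7)) - 8/(13*(x - 9))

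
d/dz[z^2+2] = 2*z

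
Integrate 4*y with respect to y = 2*y^2 + C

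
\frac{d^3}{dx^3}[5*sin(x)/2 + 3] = -5*cos(x)/2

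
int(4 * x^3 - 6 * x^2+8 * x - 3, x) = x^4 - 2*x^3 + 4*x^2 - 3*x + C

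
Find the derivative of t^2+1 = 2*t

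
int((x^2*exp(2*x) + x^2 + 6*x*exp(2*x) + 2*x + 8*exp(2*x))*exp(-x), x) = 2*(x + 2)^2*sinh(x) + C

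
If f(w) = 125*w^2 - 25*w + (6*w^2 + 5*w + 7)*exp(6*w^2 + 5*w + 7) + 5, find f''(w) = 864*w^4*exp(6*w^2 + 5*w + 7) + 1440*w^3*exp(6*w^2 + 5*w + 7) + 2118*w^2*exp(6*w^2 + 5*w + 7) + 1265*w*exp(6*w^2 + 5*w + 7) + 321*exp(6*w^2 + 5*w + 7) + 250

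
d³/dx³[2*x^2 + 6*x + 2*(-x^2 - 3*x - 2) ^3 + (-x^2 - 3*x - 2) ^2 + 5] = -240*x^3 - 1080*x^2 - 1560*x - 720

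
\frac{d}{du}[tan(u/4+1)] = tan(u/4 + 1)^2/4 + 1/4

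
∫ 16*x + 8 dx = 8*x^2 + 8*x + C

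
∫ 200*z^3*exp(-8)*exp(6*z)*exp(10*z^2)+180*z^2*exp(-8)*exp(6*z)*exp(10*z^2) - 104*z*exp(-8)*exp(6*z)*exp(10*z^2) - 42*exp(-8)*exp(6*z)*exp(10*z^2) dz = (10*z^2 + 6*z - 8)*exp(10*z^2 + 6*z - 8) + C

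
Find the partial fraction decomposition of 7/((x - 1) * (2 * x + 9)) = -14/(11*(2*x + 9)) + 7/(11*(x - 1))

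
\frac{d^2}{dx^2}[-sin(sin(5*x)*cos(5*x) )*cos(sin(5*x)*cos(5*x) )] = 50*(1 - cos(10*x))^2*sin(sin(10*x)) - 25*sin(10*x - sin(10*x)) + 75*sin(10*x + sin(10*x)) - 50*sin(sin(10*x))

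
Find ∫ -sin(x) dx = cos(x) + C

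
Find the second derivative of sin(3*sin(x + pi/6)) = -3*sin(x + pi/6)*cos(3*sin(x + pi/6)) - 9*sin(3*sin(x + pi/6))*cos(x + pi/6)^2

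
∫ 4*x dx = 2*x^2 + C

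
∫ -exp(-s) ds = exp(-s) + C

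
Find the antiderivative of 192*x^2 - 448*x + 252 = 64*x^3 - 224*x^2 + 252*x + C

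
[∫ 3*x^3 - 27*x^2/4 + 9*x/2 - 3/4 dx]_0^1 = 0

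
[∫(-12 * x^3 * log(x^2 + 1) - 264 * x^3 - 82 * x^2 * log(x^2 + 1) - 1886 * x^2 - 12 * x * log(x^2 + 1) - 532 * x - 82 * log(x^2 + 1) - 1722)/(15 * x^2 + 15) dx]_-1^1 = -1148/5 - 164*log(2)/15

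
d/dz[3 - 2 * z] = -2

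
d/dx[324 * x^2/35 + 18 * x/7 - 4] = 648*x/35 + 18/7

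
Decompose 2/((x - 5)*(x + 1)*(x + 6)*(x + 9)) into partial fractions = -1/(168*(x + 9)) + 2/(165*(x + 6)) - 1/(120*(x + 1)) + 1/(462*(x - 5))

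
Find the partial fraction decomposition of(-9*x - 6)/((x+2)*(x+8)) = -11/(x + 8) + 2/(x + 2)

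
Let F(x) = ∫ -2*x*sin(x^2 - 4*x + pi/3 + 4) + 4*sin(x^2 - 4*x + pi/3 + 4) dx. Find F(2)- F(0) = 1/2 - cos(pi/3 + 4)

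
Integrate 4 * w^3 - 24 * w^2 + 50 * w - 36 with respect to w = w^4 - 8*w^3 + 25*w^2 - 36*w + C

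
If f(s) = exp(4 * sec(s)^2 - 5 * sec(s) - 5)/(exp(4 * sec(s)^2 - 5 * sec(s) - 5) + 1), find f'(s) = (-5 + 8/cos(s))*exp(5)*exp(4/cos(s)^2)*exp(5/cos(s))*sin(s)/((exp(4/cos(s)^2) + exp(5)*exp(5/cos(s)))^2*cos(s)^2)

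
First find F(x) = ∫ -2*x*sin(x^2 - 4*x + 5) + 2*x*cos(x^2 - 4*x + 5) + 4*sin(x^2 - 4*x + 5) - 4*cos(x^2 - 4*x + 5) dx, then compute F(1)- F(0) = cos(2) - cos(5) + sin(2) - sin(5)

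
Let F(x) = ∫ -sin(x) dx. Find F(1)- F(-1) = 0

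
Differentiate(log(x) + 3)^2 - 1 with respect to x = (2*log(x) + 6)/x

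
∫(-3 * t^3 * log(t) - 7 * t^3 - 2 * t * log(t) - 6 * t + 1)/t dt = -(log(t) + 2)*(t^3 + 2*t - 1) + C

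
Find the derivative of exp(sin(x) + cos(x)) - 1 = sqrt(2)*exp(sin(x))*exp(cos(x))*cos(x + pi/4)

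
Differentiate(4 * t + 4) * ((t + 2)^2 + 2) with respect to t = 12*t^2 + 40*t + 40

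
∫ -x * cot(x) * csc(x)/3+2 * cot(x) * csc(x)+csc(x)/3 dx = (x/3 - 2)*csc(x) + C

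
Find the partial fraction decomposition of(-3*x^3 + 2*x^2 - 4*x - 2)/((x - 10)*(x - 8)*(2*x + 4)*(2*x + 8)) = -17/(96*(x + 4)) + 19/(480*(x + 2)) + 721/(480*(x - 8)) - 203/(96*(x - 10))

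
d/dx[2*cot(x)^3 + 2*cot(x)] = -6*cot(x)^4 - 8*cot(x)^2 - 2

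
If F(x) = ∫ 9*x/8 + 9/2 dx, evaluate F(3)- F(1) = 27/2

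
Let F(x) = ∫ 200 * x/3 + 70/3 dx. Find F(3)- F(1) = 940/3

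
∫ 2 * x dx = x^2 + C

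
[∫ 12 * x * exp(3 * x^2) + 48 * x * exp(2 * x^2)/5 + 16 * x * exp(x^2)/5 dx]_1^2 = -2*exp(3) - 12*exp(2)/5 - 8*E/5 + 8*exp(4)/5 + 12*exp(8)/5 + 2*exp(12)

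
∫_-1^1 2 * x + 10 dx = 20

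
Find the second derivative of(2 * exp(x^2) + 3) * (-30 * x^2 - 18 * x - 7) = -240*x^4*exp(x^2) - 144*x^3*exp(x^2) - 656*x^2*exp(x^2) - 216*x*exp(x^2) - 148*exp(x^2) - 180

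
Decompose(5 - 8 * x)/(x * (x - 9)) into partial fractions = -67/(9*(x - 9)) - 5/(9*x)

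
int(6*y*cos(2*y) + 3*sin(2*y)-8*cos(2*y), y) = (3*y - 4)*sin(2*y) + C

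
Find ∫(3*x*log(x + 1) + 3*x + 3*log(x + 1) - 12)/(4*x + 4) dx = 3*(x - 4)*log(x + 1)/4 + C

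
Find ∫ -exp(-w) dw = exp(-w) + C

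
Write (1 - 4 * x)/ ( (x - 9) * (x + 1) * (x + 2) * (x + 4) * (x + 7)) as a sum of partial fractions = 29/(1440*(x + 7)) - 17/(234*(x + 4)) + 9/(110*(x + 2)) - 1/(36*(x + 1)) - 7/(4576*(x - 9))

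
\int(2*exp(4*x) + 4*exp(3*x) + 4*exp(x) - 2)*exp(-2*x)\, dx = (exp(2*x) + 2*exp(x) - 1)^2*exp(-2*x) + C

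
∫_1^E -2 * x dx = 1 - exp(2)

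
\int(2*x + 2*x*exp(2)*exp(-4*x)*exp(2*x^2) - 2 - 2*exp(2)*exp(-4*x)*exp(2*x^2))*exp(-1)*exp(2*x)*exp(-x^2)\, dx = 2*sinh((x - 1)^2) + C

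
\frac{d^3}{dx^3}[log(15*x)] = 2/x^3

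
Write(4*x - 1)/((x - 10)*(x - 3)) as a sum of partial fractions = -11/(7*(x - 3)) + 39/(7*(x - 10))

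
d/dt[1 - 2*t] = -2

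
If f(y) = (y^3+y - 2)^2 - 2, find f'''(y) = 120*y^3 + 48*y - 24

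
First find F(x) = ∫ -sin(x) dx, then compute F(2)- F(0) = -1 + cos(2)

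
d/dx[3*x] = 3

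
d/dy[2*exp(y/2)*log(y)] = (y*exp(y/2)*log(y) + 2*exp(y/2))/y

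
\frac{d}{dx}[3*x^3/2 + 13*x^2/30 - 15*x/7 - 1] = 9*x^2/2 + 13*x/15 - 15/7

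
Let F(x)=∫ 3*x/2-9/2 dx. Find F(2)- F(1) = -9/4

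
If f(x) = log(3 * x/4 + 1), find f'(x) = 3/(3*x + 4)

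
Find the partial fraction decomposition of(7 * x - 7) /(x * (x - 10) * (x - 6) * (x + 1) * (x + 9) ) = -7/(2052*(x + 9)) + 1/(44*(x + 1)) - 1/(72*(x - 6)) + 63/(8360*(x - 10)) - 7/(540*x)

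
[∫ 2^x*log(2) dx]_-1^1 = 3/2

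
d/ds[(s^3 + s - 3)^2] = 6*s^5 + 8*s^3 - 18*s^2 + 2*s - 6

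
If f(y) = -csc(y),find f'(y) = cot(y)*csc(y)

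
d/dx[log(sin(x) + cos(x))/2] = 1/(2*tan(x + pi/4))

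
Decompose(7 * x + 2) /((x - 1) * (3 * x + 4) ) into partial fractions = 22/(7*(3*x + 4)) + 9/(7*(x - 1))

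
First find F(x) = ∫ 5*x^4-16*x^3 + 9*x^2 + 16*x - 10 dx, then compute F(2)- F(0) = 4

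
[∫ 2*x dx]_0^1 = 1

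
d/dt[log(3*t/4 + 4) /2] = 3/(6*t + 32)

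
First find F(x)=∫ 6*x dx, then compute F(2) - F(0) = 12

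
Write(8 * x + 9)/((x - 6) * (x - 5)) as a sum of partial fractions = -49/(x - 5) + 57/(x - 6)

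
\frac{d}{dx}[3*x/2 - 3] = 3/2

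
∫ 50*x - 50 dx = 25*x^2 - 50*x + C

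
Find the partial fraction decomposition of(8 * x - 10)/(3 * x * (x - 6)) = 19/(9*(x - 6)) + 5/(9*x)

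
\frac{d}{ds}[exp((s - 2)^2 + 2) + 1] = 2*s*exp(s^2 - 4*s + 6) - 4*exp(s^2 - 4*s + 6)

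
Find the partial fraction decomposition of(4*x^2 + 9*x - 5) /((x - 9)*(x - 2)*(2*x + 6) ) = 1/(30*(x + 3)) - 29/(70*(x - 2)) + 50/(21*(x - 9))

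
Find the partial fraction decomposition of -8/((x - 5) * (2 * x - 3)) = 16/(7*(2*x - 3)) - 8/(7*(x - 5))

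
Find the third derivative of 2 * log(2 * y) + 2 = 4/y^3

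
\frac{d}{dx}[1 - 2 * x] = -2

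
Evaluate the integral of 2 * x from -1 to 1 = 0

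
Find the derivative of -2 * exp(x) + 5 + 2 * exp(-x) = (-2*exp(2*x) - 2)*exp(-x)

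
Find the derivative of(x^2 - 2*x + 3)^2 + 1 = 4*x^3 - 12*x^2 + 20*x - 12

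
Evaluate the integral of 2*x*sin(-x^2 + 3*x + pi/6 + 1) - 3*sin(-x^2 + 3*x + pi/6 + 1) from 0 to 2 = cos(pi/6 + 3) - cos(pi/6 + 1)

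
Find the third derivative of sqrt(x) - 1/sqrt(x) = (3*x + 15)/(8*x^(7/2))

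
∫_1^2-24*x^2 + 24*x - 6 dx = -26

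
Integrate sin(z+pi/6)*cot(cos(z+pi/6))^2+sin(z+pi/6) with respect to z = cot(cos(z + pi/6)) + C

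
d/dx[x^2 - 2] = 2*x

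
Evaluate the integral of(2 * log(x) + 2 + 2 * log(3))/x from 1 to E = -(1 + log(3))^2 + (log(3) + 2)^2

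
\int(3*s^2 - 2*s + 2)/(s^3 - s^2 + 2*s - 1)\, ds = log(3*s^3 - 3*s^2 + 6*s - 3) + C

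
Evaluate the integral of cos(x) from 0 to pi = 0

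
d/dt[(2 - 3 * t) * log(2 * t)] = (-3*t*log(t) - 3*t - 3*t*log(2) + 2)/t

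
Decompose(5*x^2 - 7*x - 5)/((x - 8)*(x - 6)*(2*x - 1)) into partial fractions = -29/(165*(2*x - 1)) - 133/(22*(x - 6)) + 259/(30*(x - 8))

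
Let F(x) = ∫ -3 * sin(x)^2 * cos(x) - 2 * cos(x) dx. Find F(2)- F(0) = -2*sin(2) - sin(2)^3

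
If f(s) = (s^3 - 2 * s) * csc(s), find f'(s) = (-s^3*cos(s)/sin(s) + 3*s^2 + 2*s*cos(s)/sin(s) - 2)/sin(s)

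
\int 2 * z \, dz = z^2 + C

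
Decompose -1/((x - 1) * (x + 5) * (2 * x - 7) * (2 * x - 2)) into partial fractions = -4/(425*(2*x - 7)) + 1/(1224*(x + 5)) + 7/(1800*(x - 1)) + 1/(60*(x - 1)^2)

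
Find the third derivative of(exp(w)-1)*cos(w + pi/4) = -2*sqrt(2)*exp(w)*cos(w) - sin(w + pi/4)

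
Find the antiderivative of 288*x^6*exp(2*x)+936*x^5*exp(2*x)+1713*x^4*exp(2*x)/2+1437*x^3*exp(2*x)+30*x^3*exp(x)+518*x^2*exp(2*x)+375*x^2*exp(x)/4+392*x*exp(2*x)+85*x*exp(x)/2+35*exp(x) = x*(x*(24*x^2 + 3*x + 28)*exp(x) + 5)*(24*x^2 + 3*x + 28)*exp(x)/4 + C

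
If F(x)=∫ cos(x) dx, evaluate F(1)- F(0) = sin(1)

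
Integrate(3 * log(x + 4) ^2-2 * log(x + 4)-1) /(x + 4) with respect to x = (log(x + 4)^2 - log(x + 4) - 1)*log(x + 4) + C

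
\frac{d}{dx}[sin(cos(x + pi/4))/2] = -sin(x + pi/4)*cos(cos(x + pi/4))/2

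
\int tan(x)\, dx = log(sec(x)) + C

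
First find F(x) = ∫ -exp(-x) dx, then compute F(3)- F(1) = -exp(-1) + exp(-3)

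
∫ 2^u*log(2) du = 2^u + C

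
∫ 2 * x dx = x^2 + C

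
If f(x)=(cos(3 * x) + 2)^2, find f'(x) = -6*(cos(3*x) + 2)*sin(3*x)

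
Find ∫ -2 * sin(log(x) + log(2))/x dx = 2*cos(log(2*x)) + C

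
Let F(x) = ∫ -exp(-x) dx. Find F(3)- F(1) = -exp(-1) + exp(-3)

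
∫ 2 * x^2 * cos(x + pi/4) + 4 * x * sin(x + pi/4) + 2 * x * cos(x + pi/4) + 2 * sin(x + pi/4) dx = 2*x*(x + 1)*sin(x + pi/4) + C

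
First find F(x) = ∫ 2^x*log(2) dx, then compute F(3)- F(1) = 6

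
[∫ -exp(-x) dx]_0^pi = -1 + exp(-pi)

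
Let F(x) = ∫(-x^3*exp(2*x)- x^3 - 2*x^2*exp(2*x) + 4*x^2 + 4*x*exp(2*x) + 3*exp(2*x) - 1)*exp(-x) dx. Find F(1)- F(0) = -3*exp(-1) + 3*E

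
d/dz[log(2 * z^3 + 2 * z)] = (3*z^2 + 1)/(z^3 + z)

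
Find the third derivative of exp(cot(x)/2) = -(9/8 + 3/(2*tan(x)) + 35/(8*tan(x)^2) + 3/tan(x)^3 + 27/(8*tan(x)^4) + 3/(2*tan(x)^5) + 1/(8*tan(x)^6))*exp(1/(2*tan(x)))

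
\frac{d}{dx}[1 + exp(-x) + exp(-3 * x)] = (-exp(2*x) - 3)*exp(-3*x)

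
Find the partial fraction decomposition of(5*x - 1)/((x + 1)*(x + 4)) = 7/(x + 4) - 2/(x + 1)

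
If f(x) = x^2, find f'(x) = 2*x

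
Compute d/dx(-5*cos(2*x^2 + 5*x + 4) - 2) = 5*(4*x + 5)*sin(2*x^2 + 5*x + 4)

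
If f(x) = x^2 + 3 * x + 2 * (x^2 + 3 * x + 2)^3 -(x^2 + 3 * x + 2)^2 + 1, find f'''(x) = 240*x^3 + 1080*x^2 + 1560*x + 720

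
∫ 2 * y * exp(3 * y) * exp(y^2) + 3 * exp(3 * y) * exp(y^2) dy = exp(y*(y + 3)) + C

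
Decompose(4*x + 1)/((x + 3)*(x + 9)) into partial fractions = 35/(6*(x + 9)) - 11/(6*(x + 3))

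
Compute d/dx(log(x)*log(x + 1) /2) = (x*log(x) + x*log(x + 1) + log(x + 1))/(2*x^2 + 2*x)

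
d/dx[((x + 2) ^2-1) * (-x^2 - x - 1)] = -4*x^3 - 15*x^2 - 16*x - 7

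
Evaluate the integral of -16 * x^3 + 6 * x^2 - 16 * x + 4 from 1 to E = (2 - 4*E)*(2*E + exp(3)) + 6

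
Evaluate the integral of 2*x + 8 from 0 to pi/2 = -16 + (-4 - pi/2)^2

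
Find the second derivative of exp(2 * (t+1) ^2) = 16*t^2*exp(2*t^2 + 4*t + 2) + 32*t*exp(2*t^2 + 4*t + 2) + 20*exp(2*t^2 + 4*t + 2)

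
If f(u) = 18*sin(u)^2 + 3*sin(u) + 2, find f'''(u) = -3*(48*sin(u) + 1)*cos(u)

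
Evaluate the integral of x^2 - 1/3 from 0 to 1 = 0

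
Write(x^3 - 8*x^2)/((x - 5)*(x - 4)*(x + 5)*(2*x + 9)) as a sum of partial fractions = -2025/(323*(2*x + 9)) + 65/(18*(x + 5)) + 64/(153*(x - 4)) - 15/(38*(x - 5))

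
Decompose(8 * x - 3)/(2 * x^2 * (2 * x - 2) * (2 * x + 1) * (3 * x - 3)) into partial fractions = -28/(27*(2*x + 1)) - 4/(27*(x - 1)) + 5/(36*(x - 1)^2) + 2/(3*x) - 1/(4*x^2)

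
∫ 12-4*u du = -2*u^2 + 12*u + C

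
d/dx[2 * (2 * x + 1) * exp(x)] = 4*x*exp(x) + 6*exp(x)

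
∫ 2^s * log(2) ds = 2^s + C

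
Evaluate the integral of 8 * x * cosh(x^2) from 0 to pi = 4*sinh(pi^2)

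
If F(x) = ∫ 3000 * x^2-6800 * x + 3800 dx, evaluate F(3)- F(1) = 6400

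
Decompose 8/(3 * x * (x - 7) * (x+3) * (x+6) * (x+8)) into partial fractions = 1/(450*(x + 8)) - 2/(351*(x + 6)) + 4/(675*(x + 3)) + 4/(20475*(x - 7)) - 1/(378*x)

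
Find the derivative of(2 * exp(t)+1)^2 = 8*exp(2*t) + 4*exp(t)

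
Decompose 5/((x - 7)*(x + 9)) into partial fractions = -5/(16*(x + 9)) + 5/(16*(x - 7))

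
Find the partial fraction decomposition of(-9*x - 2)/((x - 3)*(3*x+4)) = -30/(13*(3*x + 4)) - 29/(13*(x - 3))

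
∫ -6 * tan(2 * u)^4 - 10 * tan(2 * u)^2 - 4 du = -(tan(2*u)^2 + 2)*tan(2*u) + C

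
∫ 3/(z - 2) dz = log(3*(z - 2)^3) + C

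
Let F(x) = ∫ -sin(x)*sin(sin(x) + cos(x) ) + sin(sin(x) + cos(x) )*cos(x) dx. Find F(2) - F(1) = -cos(cos(2) + sin(2)) + cos(cos(1) + sin(1))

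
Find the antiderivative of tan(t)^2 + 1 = tan(t) + C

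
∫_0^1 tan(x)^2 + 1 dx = tan(1)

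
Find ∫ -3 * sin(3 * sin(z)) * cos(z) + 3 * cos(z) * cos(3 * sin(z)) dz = sqrt(2)*sin(3*sin(z) + pi/4) + C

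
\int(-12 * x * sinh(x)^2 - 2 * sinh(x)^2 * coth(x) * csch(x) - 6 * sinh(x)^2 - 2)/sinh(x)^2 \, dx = -6*x^2 - 6*x + 2/tanh(x) + 2/sinh(x) + C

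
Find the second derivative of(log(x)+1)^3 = (3 - 3*log(x)^2)/x^2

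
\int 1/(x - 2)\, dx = log(6 - 3*x) + C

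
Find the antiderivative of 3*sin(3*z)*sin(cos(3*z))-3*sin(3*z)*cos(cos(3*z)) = sqrt(2)*sin(cos(3*z) + pi/4) + C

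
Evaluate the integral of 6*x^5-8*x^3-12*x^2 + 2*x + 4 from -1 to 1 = 0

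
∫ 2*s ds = s^2 + C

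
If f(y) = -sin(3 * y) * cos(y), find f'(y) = -cos(2*y) - 2*cos(4*y)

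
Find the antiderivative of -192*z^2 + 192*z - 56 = -64*z^3 + 96*z^2 - 56*z + C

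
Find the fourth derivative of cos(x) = cos(x)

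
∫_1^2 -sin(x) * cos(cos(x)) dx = -sin(cos(1)) + sin(cos(2))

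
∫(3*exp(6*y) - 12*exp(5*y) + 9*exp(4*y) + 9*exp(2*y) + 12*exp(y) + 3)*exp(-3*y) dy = ((exp(y) - 2)*exp(y) - 1)^3*exp(-3*y) + C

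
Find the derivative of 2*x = 2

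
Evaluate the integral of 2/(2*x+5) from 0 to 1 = -log(5) + log(7)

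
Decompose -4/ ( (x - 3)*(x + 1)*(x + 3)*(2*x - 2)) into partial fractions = 1/(24*(x + 3)) - 1/(8*(x + 1)) + 1/(8*(x - 1)) - 1/(24*(x - 3))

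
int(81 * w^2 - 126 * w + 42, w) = 27*w^3 - 63*w^2 + 42*w + C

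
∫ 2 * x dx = x^2 + C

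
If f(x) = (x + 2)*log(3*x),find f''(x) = (x - 2)/x^2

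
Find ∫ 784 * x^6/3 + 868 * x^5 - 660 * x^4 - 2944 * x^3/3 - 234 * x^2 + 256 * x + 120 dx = 112*x^7/3 + 434*x^6/3 - 132*x^5 - 736*x^4/3 - 78*x^3 + 128*x^2 + 120*x + C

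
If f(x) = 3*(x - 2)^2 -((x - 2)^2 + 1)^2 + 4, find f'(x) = -4*x^3 + 24*x^2 - 46*x + 28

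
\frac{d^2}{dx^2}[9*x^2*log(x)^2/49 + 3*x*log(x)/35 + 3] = (90*x*log(x)^2 + 270*x*log(x) + 90*x + 21)/(245*x)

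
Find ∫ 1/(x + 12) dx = log(x/2 + 6) + C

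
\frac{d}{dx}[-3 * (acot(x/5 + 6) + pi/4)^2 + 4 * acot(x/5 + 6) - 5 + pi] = (60*acot(x/5 + 6) - 40 + 15*pi)/(2*x^2 + 120*x + 1850)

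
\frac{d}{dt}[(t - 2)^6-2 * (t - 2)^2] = 6*t^5 - 60*t^4 + 240*t^3 - 480*t^2 + 476*t - 184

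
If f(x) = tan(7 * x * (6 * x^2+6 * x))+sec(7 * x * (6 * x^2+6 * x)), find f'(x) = 126*x^2*tan(42*x^3 + 42*x^2)^2 + 126*x^2 + 126*x^2*tan(42*x^3 + 42*x^2)/cos(42*x^2*(x + 1)) + 84*x*tan(42*x^3 + 42*x^2)^2 + 84*x + 84*x*tan(42*x^3 + 42*x^2)/cos(42*x^2*(x + 1))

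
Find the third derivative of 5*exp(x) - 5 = 5*exp(x)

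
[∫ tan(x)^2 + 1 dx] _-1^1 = 2*tan(1)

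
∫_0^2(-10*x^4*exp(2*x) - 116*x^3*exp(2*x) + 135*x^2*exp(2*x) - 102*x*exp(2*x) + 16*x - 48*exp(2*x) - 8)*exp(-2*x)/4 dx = -117 - 4*exp(-4)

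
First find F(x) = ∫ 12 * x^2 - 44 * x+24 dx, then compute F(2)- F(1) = -14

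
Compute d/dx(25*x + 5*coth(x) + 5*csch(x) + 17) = -(-25*cosh(x)^2 + 5*cosh(x) + 30)/sinh(x)^2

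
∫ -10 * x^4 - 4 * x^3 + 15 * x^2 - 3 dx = -2*x^5 - x^4 + 5*x^3 - 3*x + C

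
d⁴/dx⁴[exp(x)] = exp(x)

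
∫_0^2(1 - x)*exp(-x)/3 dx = 2*exp(-2)/3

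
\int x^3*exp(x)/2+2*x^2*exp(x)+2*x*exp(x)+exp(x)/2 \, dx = (x^3 + x^2 + 2*x - 1)*exp(x)/2 + C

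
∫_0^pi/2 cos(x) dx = 1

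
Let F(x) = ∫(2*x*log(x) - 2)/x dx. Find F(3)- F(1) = -4 + 4*log(3)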